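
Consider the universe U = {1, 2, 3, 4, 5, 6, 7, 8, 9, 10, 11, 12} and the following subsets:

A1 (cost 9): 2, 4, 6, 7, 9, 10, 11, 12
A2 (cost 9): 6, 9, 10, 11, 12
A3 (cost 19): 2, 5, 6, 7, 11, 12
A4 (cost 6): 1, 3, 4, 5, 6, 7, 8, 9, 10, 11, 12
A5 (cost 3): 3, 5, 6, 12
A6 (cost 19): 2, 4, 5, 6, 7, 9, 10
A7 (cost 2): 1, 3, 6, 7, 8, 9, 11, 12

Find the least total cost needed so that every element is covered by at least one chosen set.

14

A1, A5, A7 cover every element at cost 9 + 3 + 2 = 14.
Any cover uses at least 2 sets; among all covering selections none totals below 14.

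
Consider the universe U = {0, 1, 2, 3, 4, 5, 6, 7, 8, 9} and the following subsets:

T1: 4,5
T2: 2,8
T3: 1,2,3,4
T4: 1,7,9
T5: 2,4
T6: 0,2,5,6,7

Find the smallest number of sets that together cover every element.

T2, T3, T4, T6 together cover {0, 1, 2, 3, 4, 5, 6, 7, 8, 9} — every element.
No 3 of the 6 sets cover everything (all 20 triples fall short), so 4 is minimum.

4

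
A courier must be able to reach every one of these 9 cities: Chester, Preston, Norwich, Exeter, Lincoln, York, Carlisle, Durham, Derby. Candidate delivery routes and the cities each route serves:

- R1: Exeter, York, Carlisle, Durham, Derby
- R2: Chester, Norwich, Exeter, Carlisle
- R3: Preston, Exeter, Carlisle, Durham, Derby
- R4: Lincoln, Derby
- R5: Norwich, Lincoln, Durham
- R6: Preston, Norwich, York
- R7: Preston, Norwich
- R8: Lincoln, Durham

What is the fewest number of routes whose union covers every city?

R1, R2, R3, R4 together cover {Chester, Preston, Norwich, Exeter, Lincoln, York, Carlisle, Durham, Derby} — every city.
No 3 of the 8 routes cover everything (all 56 triples fall short), so 4 is minimum.

4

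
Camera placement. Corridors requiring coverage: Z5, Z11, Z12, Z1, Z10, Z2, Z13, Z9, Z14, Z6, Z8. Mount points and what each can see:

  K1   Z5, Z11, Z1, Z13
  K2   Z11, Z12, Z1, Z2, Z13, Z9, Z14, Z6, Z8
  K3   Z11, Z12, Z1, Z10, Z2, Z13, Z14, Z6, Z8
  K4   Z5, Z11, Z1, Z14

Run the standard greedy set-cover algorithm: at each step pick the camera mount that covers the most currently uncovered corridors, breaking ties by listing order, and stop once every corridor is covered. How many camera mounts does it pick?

3

Pick 1: K2 covers 9 new corridors (Z11, Z12, Z1, Z2, Z13, Z9, Z14, Z6, Z8).
Pick 2: K1 covers 1 new corridors (Z5).
Pick 3: K3 covers 1 new corridors (Z10).
Greedy uses 3 camera mounts.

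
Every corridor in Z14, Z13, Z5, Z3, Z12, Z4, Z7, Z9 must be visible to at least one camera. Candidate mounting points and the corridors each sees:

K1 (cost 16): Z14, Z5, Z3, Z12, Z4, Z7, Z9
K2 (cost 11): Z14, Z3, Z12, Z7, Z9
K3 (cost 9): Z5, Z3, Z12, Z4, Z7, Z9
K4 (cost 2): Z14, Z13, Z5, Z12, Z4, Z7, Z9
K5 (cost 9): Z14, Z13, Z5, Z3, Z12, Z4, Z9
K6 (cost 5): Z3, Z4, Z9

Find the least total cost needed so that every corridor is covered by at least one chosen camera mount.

7

K4, K6 cover every corridor at cost 2 + 5 = 7.
Any cover uses at least 2 camera mounts; among all covering selections none totals below 7.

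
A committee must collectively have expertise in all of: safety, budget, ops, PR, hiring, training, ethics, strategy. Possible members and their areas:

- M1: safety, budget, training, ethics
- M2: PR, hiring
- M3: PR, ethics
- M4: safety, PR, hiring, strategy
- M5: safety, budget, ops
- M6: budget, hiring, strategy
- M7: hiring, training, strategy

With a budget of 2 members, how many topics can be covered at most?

Choosing M1, M4 covers {safety, budget, PR, hiring, training, ethics, strategy} — 7 topics.
No choice of 2 members does better; here ops is left uncovered.

7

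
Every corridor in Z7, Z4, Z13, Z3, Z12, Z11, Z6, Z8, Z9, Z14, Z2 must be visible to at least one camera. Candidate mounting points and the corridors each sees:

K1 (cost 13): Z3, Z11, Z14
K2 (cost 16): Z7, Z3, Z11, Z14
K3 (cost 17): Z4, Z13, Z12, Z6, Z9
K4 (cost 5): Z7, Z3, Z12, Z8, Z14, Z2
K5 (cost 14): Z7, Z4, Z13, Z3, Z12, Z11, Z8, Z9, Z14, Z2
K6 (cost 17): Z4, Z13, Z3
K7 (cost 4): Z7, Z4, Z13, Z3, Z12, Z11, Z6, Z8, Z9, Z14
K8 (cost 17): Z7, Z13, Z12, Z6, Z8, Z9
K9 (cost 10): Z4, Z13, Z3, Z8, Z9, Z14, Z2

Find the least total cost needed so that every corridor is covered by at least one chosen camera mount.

K4, K7 cover every corridor at cost 5 + 4 = 9.
Any cover uses at least 2 camera mounts; among all covering selections none totals below 9.

9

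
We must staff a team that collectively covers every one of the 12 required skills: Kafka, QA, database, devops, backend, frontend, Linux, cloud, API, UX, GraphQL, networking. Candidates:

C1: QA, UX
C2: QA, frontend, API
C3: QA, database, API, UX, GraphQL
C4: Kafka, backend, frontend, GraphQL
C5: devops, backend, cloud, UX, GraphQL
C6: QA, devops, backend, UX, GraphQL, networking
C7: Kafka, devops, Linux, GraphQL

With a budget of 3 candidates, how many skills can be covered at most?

10

Choosing C2, C5, C7 covers {Kafka, QA, devops, backend, frontend, Linux, cloud, API, UX, GraphQL} — 10 skills.
No choice of 3 candidates does better; here database, networking are left uncovered.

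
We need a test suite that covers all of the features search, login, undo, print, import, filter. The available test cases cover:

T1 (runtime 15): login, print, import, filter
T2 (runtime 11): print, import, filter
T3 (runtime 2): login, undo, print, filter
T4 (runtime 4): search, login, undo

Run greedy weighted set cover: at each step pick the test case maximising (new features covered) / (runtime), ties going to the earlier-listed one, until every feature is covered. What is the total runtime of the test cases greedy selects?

Pick 1: T3 adds 4 new (login, undo, print, filter) at runtime 2 (ratio 4/2).
Pick 2: T4 adds 1 new (search) at runtime 4 (ratio 1/4).
Pick 3: T2 adds 1 new (import) at runtime 11 (ratio 1/11).
Greedy total runtime: 2 + 4 + 11 = 17. (The true optimum is 15, so greedy overshoots here.)

17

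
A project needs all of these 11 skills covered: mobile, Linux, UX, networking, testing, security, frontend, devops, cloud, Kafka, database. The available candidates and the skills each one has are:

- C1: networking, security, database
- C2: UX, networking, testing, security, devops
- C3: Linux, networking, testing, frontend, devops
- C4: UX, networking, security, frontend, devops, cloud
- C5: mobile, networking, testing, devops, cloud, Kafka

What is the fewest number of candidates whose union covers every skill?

4

C1, C2, C3, C5 together cover {mobile, Linux, UX, networking, testing, security, frontend, devops, cloud, Kafka, database} — every skill.
No 3 of the 5 candidates cover everything (all 10 triples fall short), so 4 is minimum.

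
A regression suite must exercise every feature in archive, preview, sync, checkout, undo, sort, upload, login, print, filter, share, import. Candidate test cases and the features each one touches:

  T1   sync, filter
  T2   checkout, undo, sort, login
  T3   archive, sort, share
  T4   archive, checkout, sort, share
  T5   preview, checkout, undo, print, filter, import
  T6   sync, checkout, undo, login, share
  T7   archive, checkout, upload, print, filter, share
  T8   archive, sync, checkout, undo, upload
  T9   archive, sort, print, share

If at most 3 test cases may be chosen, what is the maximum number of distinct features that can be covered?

Choosing T2, T5, T7 covers {archive, preview, checkout, undo, sort, upload, login, print, filter, share, import} — 11 features.
No choice of 3 test cases does better; here sync is left uncovered.

11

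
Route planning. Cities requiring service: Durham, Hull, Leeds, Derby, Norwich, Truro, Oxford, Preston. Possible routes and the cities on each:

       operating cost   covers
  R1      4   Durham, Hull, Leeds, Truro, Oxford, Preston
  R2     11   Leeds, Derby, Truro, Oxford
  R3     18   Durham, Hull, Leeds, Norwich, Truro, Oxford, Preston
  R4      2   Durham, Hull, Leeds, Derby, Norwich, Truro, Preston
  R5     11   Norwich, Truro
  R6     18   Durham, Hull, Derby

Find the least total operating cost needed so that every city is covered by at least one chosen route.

R1, R4 cover every city at operating cost 4 + 2 = 6.
Any cover uses at least 2 routes; among all covering selections none totals below 6.

6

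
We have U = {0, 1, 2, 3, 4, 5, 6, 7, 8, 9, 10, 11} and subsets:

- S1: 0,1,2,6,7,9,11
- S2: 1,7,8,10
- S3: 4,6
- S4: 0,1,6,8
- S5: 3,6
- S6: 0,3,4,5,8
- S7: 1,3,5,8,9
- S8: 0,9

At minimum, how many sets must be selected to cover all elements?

S1, S2, S6 together cover {0, 1, 2, 3, 4, 5, 6, 7, 8, 9, 10, 11} — every element.
No 2 of the 8 sets cover everything (all 28 pairs fall short), so 3 is minimum.

3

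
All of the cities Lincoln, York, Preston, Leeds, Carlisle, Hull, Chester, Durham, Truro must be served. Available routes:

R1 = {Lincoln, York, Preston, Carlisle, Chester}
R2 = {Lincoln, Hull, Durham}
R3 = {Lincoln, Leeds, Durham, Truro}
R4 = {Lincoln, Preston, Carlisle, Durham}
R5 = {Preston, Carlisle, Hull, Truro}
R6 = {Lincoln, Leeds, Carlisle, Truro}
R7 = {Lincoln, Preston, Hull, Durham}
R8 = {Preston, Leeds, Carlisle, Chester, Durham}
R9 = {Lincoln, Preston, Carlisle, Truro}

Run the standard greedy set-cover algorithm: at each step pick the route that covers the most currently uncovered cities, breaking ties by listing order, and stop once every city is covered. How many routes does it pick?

Pick 1: R1 covers 5 new cities (Lincoln, York, Preston, Carlisle, Chester).
Pick 2: R3 covers 3 new cities (Leeds, Durham, Truro).
Pick 3: R2 covers 1 new cities (Hull).
Greedy uses 3 routes.

3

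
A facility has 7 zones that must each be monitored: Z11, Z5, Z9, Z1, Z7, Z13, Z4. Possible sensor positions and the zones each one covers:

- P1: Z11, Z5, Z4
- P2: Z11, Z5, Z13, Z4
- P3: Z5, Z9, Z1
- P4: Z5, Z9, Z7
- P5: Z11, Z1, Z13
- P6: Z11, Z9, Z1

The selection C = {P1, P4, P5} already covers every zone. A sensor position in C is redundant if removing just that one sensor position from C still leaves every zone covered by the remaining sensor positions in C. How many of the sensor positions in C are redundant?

Drop P1: Z4 uncovered — not redundant.
Drop P4: Z9, Z7 uncovered — not redundant.
Drop P5: Z1, Z13 uncovered — not redundant.
None of the sensor positions in C is redundant.

0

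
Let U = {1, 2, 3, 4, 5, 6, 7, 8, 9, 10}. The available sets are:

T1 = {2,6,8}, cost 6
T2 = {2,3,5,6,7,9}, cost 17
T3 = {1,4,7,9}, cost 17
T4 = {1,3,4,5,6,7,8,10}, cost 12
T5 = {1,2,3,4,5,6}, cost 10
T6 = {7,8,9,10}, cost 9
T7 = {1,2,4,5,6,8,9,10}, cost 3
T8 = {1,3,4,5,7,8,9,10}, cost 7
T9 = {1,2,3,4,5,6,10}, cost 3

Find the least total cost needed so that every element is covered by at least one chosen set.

10

T7, T8 cover every element at cost 3 + 7 = 10.
Any cover uses at least 2 sets; among all covering selections none totals below 10.
Greedy by coverage-per-cost would pick T7, T9, T8 for 13 — worse than the optimum 10.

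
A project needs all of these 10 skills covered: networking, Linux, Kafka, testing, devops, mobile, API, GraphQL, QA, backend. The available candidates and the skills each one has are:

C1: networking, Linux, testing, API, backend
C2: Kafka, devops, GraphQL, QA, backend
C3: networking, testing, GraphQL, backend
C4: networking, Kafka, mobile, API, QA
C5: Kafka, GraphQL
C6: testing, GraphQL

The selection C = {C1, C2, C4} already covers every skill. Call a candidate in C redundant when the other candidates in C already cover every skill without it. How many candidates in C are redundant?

0

Drop C1: Linux, testing uncovered — not redundant.
Drop C2: devops, GraphQL uncovered — not redundant.
Drop C4: mobile uncovered — not redundant.
None of the candidates in C is redundant.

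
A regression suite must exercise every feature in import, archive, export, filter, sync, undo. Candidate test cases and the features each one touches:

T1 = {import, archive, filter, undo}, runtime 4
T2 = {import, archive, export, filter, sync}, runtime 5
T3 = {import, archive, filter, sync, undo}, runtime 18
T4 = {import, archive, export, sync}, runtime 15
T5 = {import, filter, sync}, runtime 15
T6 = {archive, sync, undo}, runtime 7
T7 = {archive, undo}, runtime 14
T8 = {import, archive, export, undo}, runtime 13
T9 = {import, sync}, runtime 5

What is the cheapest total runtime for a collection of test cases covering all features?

T1, T2 cover every feature at runtime 4 + 5 = 9.
Any cover uses at least 2 test cases; among all covering selections none totals below 9.

9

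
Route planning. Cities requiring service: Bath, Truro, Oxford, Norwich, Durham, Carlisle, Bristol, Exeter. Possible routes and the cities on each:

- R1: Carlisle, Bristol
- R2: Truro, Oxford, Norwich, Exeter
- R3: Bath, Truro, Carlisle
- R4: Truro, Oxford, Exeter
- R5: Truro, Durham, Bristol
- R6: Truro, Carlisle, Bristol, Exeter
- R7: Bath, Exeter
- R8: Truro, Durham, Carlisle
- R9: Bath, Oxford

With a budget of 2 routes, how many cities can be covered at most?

6

Choosing R1, R2 covers {Truro, Oxford, Norwich, Carlisle, Bristol, Exeter} — 6 cities.
No choice of 2 routes does better; here Bath, Durham are left uncovered.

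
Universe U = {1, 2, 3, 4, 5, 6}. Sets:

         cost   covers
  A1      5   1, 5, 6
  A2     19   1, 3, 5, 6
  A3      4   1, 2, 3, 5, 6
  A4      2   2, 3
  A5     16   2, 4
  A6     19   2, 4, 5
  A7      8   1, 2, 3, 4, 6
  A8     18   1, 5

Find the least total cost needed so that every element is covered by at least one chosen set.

12

A3, A7 cover every element at cost 4 + 8 = 12.
Any cover uses at least 2 sets; among all covering selections none totals below 12.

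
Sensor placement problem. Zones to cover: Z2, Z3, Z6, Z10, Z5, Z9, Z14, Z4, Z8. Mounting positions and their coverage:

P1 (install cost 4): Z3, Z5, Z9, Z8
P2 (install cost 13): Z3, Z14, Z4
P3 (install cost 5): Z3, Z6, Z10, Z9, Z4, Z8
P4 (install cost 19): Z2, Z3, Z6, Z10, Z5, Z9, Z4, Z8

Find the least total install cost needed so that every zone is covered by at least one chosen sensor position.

32

P2, P4 cover every zone at install cost 13 + 19 = 32.
Any cover uses at least 2 sensor positions; among all covering selections none totals below 32.
Greedy by coverage-per-install cost would pick P3, P1, P2, P4 for 41 — worse than the optimum 32.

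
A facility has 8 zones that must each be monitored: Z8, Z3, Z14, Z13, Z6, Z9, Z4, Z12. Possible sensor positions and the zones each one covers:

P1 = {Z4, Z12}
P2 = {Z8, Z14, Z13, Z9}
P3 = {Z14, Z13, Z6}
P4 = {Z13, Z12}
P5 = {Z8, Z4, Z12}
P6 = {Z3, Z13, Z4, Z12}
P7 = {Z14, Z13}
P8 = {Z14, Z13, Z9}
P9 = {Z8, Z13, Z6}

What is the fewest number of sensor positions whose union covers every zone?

P2, P3, P6 together cover {Z8, Z3, Z14, Z13, Z6, Z9, Z4, Z12} — every zone.
No 2 of the 9 sensor positions cover everything (all 36 pairs fall short), so 3 is minimum.

3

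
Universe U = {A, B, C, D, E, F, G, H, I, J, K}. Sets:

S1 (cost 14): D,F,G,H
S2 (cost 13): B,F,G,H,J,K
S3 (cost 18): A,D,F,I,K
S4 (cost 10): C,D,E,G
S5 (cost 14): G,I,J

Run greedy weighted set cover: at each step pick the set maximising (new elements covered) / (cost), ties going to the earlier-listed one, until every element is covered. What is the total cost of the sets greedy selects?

41

Pick 1: S2 adds 6 new (B, F, G, H, J, K) at cost 13 (ratio 6/13).
Pick 2: S4 adds 3 new (C, D, E) at cost 10 (ratio 3/10).
Pick 3: S3 adds 2 new (A, I) at cost 18 (ratio 2/18).
Greedy total cost: 13 + 10 + 18 = 41.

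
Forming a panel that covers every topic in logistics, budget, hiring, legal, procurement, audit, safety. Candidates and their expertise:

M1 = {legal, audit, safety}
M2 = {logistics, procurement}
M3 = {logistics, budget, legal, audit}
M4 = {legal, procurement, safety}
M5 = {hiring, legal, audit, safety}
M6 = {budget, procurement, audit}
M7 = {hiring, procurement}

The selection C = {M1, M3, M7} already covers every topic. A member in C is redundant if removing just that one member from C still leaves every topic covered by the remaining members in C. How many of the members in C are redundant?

Drop M1: safety uncovered — not redundant.
Drop M3: logistics, budget uncovered — not redundant.
Drop M7: hiring, procurement uncovered — not redundant.
None of the members in C is redundant.

0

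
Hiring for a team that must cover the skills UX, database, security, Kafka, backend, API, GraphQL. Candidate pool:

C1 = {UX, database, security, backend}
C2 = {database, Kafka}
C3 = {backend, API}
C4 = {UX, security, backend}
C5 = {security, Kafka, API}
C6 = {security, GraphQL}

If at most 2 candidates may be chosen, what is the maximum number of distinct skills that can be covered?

Choosing C1, C5 covers {UX, database, security, Kafka, backend, API} — 6 skills.
No choice of 2 candidates does better; here GraphQL is left uncovered.

6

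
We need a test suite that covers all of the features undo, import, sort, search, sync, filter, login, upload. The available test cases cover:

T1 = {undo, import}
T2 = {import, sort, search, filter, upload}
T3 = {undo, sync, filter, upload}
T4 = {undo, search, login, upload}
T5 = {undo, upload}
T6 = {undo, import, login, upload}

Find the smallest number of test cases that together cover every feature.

T2, T3, T4 together cover {undo, import, sort, search, sync, filter, login, upload} — every feature.
No 2 of the 6 test cases cover everything (all 15 pairs fall short), so 3 is minimum.

3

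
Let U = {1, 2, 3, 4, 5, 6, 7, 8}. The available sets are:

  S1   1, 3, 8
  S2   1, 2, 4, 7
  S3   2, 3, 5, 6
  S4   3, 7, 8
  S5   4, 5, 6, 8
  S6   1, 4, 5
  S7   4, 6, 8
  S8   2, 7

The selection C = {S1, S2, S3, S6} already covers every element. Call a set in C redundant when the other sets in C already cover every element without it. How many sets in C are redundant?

1

Drop S1: 8 uncovered — not redundant.
Drop S2: 7 uncovered — not redundant.
Drop S3: 6 uncovered — not redundant.
Drop S6: the rest still cover every element — redundant.
1 redundant: S6.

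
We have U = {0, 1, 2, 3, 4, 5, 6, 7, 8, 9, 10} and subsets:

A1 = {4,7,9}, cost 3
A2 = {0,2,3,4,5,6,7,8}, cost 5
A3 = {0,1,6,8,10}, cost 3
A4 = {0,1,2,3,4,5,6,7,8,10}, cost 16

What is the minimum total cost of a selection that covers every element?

11

A1, A2, A3 cover every element at cost 3 + 5 + 3 = 11.
Any cover uses at least 2 sets; among all covering selections none totals below 11.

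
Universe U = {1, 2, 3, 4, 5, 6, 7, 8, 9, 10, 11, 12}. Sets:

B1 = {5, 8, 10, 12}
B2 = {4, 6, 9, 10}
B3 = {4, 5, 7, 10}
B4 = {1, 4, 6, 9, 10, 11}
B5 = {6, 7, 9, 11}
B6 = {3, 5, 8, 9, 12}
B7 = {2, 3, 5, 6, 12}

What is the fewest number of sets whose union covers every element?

4

B1, B3, B4, B7 together cover {1, 2, 3, 4, 5, 6, 7, 8, 9, 10, 11, 12} — every element.
No 3 of the 7 sets cover everything (all 35 triples fall short), so 4 is minimum.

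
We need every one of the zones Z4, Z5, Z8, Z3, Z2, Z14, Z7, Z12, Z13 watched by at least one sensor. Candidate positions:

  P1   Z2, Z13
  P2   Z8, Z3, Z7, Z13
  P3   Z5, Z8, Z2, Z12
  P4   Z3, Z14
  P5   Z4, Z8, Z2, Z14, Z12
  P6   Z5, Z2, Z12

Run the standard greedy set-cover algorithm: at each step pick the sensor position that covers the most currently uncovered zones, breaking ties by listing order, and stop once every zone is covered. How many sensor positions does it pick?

3

Pick 1: P5 covers 5 new zones (Z4, Z8, Z2, Z14, Z12).
Pick 2: P2 covers 3 new zones (Z3, Z7, Z13).
Pick 3: P3 covers 1 new zones (Z5).
Greedy uses 3 sensor positions.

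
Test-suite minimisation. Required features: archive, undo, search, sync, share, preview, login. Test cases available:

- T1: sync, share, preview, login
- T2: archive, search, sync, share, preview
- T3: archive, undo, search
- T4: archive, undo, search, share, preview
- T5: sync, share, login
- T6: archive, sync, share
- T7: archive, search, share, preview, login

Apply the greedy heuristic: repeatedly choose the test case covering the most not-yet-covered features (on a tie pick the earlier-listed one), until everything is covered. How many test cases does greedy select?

3

Pick 1: T2 covers 5 new features (archive, search, sync, share, preview).
Pick 2: T1 covers 1 new features (login).
Pick 3: T3 covers 1 new features (undo).
Greedy uses 3 test cases. (The true minimum is 2.)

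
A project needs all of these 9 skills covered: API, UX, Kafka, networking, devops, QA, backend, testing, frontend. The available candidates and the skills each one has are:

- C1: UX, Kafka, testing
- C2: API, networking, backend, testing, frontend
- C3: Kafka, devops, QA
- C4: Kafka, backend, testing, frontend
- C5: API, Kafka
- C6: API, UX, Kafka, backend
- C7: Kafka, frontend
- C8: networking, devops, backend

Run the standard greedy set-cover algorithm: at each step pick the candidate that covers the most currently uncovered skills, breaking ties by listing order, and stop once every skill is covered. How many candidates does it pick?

Pick 1: C2 covers 5 new skills (API, networking, backend, testing, frontend).
Pick 2: C3 covers 3 new skills (Kafka, devops, QA).
Pick 3: C1 covers 1 new skills (UX).
Greedy uses 3 candidates.

3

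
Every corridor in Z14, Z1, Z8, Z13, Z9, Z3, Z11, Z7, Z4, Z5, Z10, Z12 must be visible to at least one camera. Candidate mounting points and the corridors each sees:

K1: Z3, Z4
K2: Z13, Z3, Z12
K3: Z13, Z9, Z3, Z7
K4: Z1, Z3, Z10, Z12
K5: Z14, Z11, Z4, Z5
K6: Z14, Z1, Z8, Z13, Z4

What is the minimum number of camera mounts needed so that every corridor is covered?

4

K3, K4, K5, K6 together cover {Z14, Z1, Z8, Z13, Z9, Z3, Z11, Z7, Z4, Z5, Z10, Z12} — every corridor.
No 3 of the 6 camera mounts cover everything (all 20 triples fall short), so 4 is minimum.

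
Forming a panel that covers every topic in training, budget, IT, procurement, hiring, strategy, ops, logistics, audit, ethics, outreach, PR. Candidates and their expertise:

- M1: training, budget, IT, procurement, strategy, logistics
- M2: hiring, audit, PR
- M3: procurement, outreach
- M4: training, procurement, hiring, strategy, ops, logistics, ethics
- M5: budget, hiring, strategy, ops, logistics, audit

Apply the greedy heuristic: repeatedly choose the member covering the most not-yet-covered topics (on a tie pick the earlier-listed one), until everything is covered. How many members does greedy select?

Pick 1: M4 covers 7 new topics (training, procurement, hiring, strategy, ops, logistics, ethics).
Pick 2: M1 covers 2 new topics (budget, IT).
Pick 3: M2 covers 2 new topics (audit, PR).
Pick 4: M3 covers 1 new topics (outreach).
Greedy uses 4 members.

4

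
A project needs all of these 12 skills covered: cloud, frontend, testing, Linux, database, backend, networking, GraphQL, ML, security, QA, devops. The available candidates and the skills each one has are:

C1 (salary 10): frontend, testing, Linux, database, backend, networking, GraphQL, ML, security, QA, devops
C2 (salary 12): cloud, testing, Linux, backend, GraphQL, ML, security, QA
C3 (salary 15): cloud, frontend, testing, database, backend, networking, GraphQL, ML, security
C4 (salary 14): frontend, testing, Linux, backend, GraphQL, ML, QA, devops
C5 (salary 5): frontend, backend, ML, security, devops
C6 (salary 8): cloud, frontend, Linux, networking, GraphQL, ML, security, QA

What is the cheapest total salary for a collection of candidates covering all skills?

18

C1, C6 cover every skill at salary 10 + 8 = 18.
Any cover uses at least 2 candidates; among all covering selections none totals below 18.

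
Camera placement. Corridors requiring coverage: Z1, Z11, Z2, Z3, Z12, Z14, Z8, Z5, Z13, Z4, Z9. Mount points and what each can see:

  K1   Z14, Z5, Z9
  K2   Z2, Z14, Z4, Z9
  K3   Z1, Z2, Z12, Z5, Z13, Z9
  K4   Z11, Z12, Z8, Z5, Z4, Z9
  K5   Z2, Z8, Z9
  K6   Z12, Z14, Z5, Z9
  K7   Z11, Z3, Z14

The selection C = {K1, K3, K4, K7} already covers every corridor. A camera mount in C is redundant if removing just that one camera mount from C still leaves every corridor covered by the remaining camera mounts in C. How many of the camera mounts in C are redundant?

1

Drop K1: the rest still cover every corridor — redundant.
Drop K3: Z1, Z2, Z13 uncovered — not redundant.
Drop K4: Z8, Z4 uncovered — not redundant.
Drop K7: Z3 uncovered — not redundant.
1 redundant: K1.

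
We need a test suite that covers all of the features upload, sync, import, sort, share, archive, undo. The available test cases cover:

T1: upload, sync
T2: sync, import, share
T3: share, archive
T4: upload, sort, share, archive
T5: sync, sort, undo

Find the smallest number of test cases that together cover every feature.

T2, T4, T5 together cover {upload, sync, import, sort, share, archive, undo} — every feature.
No 2 of the 5 test cases cover everything (all 10 pairs fall short), so 3 is minimum.

3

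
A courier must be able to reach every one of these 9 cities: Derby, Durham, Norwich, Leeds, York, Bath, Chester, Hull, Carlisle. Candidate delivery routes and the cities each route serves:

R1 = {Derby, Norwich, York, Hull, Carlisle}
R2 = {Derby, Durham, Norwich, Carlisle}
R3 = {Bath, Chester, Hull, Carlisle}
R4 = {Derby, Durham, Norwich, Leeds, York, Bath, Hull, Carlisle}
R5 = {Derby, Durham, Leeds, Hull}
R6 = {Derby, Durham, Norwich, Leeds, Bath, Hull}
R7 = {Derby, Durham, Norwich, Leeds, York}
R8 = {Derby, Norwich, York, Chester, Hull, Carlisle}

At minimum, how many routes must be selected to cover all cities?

2

R3, R4 together cover {Derby, Durham, Norwich, Leeds, York, Bath, Chester, Hull, Carlisle} — every city.
No single route contains all 9 cities, so 2 is optimal.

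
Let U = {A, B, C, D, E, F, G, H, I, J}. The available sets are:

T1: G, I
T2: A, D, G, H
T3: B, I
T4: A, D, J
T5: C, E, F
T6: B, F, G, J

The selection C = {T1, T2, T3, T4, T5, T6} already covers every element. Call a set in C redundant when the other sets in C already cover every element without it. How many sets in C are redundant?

4

Drop T1: the rest still cover every element — redundant.
Drop T2: H uncovered — not redundant.
Drop T3: the rest still cover every element — redundant.
Drop T4: the rest still cover every element — redundant.
Drop T5: C, E uncovered — not redundant.
Drop T6: the rest still cover every element — redundant.
4 redundant: T1, T3, T4, T6.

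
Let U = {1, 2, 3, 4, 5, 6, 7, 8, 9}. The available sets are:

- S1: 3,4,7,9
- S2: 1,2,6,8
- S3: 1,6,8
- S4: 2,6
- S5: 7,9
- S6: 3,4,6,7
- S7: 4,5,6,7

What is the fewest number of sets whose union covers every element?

S1, S2, S7 together cover {1, 2, 3, 4, 5, 6, 7, 8, 9} — every element.
No 2 of the 7 sets cover everything (all 21 pairs fall short), so 3 is minimum.

3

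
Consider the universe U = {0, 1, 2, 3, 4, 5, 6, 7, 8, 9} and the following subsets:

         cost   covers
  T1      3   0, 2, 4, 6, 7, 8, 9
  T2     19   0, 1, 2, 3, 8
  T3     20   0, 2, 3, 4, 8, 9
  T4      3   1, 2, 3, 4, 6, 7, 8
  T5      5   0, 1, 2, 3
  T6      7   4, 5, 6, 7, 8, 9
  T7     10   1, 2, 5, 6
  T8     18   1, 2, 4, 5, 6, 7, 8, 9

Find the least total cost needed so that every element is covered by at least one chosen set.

12

T5, T6 cover every element at cost 5 + 7 = 12.
Any cover uses at least 2 sets; among all covering selections none totals below 12.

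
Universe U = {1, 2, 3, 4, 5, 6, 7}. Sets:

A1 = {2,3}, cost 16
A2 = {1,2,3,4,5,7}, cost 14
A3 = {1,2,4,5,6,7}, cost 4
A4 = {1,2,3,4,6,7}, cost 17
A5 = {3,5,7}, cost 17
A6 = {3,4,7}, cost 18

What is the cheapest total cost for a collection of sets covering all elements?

18

A2, A3 cover every element at cost 14 + 4 = 18.
Any cover uses at least 2 sets; among all covering selections none totals below 18.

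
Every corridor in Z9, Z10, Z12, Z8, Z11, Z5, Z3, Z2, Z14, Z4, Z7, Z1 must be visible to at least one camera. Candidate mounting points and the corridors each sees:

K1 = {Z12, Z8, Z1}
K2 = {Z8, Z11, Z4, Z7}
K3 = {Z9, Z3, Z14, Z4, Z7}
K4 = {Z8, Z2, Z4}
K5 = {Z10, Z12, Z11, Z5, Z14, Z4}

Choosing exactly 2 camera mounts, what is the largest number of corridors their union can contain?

Choosing K3, K5 covers {Z9, Z10, Z12, Z11, Z5, Z3, Z14, Z4, Z7} — 9 corridors.
No choice of 2 camera mounts does better; here Z8, Z2, Z1 are left uncovered.

9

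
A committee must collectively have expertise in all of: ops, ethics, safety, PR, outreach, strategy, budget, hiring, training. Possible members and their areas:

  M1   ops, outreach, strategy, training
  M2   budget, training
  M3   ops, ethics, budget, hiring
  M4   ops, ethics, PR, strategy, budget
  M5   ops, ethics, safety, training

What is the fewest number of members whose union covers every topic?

M1, M3, M4, M5 together cover {ops, ethics, safety, PR, outreach, strategy, budget, hiring, training} — every topic.
No 3 of the 5 members cover everything (all 10 triples fall short), so 4 is minimum.

4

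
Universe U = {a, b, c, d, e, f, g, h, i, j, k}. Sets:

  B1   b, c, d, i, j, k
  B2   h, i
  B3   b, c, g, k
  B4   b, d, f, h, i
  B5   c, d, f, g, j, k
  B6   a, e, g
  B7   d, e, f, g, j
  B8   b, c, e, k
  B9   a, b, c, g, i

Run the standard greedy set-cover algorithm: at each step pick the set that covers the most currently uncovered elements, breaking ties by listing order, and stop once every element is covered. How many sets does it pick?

Pick 1: B1 covers 6 new elements (b, c, d, i, j, k).
Pick 2: B6 covers 3 new elements (a, e, g).
Pick 3: B4 covers 2 new elements (f, h).
Greedy uses 3 sets.

3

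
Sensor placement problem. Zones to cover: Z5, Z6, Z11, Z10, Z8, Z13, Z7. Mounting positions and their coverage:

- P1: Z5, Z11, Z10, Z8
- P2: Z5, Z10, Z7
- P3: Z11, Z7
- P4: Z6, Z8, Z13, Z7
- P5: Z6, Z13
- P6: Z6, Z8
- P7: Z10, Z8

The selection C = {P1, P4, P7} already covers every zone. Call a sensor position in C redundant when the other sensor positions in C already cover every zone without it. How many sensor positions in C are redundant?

Drop P1: Z5, Z11 uncovered — not redundant.
Drop P4: Z6, Z13, Z7 uncovered — not redundant.
Drop P7: the rest still cover every zone — redundant.
1 redundant: P7.

1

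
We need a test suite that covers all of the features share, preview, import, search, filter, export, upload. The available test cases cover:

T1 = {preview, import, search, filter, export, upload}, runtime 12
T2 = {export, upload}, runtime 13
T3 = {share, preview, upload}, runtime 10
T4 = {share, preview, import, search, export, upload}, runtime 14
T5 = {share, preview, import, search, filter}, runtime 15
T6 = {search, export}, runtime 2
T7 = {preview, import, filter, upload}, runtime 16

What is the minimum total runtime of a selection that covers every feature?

22

T1, T3 cover every feature at runtime 12 + 10 = 22.
Any cover uses at least 2 test cases; among all covering selections none totals below 22.
Greedy by coverage-per-runtime would pick T6, T1, T3 for 24 — worse than the optimum 22.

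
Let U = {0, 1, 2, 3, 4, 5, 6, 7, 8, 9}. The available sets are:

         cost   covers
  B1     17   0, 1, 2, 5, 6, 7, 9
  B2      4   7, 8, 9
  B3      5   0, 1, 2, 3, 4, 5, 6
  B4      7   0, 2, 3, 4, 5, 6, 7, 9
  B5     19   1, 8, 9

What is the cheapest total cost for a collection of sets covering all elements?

9

B2, B3 cover every element at cost 4 + 5 = 9.
Any cover uses at least 2 sets; among all covering selections none totals below 9.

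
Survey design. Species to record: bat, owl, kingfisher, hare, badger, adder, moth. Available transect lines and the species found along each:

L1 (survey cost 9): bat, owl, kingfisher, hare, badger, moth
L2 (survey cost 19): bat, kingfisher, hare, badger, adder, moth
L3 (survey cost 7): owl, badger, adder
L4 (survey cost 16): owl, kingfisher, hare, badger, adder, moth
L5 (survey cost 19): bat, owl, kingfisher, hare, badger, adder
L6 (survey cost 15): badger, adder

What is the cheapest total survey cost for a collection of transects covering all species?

L1, L3 cover every species at survey cost 9 + 7 = 16.
Any cover uses at least 2 transects; among all covering selections none totals below 16.

16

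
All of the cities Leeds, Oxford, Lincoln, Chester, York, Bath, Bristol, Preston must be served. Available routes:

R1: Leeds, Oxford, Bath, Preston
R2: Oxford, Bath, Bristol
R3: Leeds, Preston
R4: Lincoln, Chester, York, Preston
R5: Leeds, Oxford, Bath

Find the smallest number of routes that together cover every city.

3

R1, R2, R4 together cover {Leeds, Oxford, Lincoln, Chester, York, Bath, Bristol, Preston} — every city.
No 2 of the 5 routes cover everything (all 10 pairs fall short), so 3 is minimum.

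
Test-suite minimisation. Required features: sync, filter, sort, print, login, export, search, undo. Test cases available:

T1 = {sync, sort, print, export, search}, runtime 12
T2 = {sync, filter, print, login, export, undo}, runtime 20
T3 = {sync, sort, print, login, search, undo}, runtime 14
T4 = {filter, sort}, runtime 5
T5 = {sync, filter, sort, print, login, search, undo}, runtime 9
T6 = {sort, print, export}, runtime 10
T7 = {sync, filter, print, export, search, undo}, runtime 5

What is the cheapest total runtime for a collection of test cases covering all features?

T5, T7 cover every feature at runtime 9 + 5 = 14.
Any cover uses at least 2 test cases; among all covering selections none totals below 14.

14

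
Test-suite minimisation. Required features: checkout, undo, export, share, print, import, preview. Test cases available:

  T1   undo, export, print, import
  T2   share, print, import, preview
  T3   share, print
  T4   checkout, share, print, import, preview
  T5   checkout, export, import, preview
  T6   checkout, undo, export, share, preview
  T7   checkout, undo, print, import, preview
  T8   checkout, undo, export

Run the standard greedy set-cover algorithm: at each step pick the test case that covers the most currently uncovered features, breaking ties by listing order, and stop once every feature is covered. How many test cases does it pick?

2

Pick 1: T4 covers 5 new features (checkout, share, print, import, preview).
Pick 2: T1 covers 2 new features (undo, export).
Greedy uses 2 test cases.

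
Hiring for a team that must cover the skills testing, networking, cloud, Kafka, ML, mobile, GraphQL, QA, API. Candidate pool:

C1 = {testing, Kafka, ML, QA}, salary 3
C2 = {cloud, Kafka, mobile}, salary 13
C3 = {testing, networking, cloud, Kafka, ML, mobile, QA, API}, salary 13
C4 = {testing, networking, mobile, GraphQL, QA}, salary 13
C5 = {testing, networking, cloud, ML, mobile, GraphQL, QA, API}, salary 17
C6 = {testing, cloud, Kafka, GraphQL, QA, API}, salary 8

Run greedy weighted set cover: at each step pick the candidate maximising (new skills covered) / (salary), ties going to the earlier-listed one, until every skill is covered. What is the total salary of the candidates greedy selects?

24

Pick 1: C1 adds 4 new (testing, Kafka, ML, QA) at salary 3 (ratio 4/3).
Pick 2: C6 adds 3 new (cloud, GraphQL, API) at salary 8 (ratio 3/8).
Pick 3: C3 adds 2 new (networking, mobile) at salary 13 (ratio 2/13).
Greedy total salary: 3 + 8 + 13 = 24. (The true optimum is 20, so greedy overshoots here.)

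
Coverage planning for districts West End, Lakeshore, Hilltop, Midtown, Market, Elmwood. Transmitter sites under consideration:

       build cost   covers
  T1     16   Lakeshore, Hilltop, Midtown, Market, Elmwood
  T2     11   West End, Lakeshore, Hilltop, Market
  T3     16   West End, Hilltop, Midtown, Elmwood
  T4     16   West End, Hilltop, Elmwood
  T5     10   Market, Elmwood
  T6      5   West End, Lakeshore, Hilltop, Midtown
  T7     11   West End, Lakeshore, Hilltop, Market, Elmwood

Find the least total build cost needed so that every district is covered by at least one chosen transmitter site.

T5, T6 cover every district at build cost 10 + 5 = 15.
Any cover uses at least 2 transmitter sites; among all covering selections none totals below 15.

15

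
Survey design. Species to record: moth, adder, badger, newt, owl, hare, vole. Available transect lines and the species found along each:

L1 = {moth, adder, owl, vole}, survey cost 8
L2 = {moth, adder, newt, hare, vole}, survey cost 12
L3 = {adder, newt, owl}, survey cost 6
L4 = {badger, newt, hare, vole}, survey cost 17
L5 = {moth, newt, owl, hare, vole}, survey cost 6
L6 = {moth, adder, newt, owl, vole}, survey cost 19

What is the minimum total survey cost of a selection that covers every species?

25

L1, L4 cover every species at survey cost 8 + 17 = 25.
Any cover uses at least 2 transects; among all covering selections none totals below 25.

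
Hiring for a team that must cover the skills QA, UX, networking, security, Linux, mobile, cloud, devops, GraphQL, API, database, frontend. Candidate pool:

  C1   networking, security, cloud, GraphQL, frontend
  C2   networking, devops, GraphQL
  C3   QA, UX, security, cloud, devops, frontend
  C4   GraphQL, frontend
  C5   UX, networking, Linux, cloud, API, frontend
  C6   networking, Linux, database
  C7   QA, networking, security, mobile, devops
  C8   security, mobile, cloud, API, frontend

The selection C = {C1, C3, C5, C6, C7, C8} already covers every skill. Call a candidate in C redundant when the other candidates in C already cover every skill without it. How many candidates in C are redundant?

4

Drop C1: GraphQL uncovered — not redundant.
Drop C3: the rest still cover every skill — redundant.
Drop C5: the rest still cover every skill — redundant.
Drop C6: database uncovered — not redundant.
Drop C7: the rest still cover every skill — redundant.
Drop C8: the rest still cover every skill — redundant.
4 redundant: C3, C5, C7, C8.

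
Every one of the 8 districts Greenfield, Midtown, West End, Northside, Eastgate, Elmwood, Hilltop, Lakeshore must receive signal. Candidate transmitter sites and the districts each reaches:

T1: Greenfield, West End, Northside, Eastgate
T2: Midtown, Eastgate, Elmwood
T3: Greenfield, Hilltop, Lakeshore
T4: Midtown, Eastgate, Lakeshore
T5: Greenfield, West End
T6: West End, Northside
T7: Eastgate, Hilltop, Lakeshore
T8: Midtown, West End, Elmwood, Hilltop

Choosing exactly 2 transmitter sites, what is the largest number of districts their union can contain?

Choosing T1, T8 covers {Greenfield, Midtown, West End, Northside, Eastgate, Elmwood, Hilltop} — 7 districts.
No choice of 2 transmitter sites does better; here Lakeshore is left uncovered.

7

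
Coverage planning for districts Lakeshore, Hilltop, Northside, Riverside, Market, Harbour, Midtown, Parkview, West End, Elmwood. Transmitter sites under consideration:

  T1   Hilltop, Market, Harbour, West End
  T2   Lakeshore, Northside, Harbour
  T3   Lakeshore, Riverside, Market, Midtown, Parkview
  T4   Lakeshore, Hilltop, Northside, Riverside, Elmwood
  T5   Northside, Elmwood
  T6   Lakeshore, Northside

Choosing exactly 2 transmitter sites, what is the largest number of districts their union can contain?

8

Choosing T1, T3 covers {Lakeshore, Hilltop, Riverside, Market, Harbour, Midtown, Parkview, West End} — 8 districts.
No choice of 2 transmitter sites does better; here Northside, Elmwood are left uncovered.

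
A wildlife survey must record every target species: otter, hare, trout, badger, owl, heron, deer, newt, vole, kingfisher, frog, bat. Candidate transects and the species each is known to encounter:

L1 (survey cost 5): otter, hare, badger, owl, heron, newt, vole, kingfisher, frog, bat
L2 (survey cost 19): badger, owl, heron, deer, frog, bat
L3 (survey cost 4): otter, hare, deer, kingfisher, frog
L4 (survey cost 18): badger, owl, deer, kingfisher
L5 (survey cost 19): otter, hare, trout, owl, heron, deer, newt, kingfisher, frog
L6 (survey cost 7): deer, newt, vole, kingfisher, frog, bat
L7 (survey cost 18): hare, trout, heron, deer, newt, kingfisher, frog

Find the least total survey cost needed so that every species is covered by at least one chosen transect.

23

L1, L7 cover every species at survey cost 5 + 18 = 23.
Any cover uses at least 2 transects; among all covering selections none totals below 23.
Greedy by coverage-per-survey cost would pick L1, L3, L7 for 27 — worse than the optimum 23.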